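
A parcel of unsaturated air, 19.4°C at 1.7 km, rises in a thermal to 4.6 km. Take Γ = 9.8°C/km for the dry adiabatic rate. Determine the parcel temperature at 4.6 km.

1700 → 4600 m (dry adiabatic, 9.8°C/km): ΔT = -9.8 × 2.9 = -28.42°C → T = -9.02°C

-9.02°C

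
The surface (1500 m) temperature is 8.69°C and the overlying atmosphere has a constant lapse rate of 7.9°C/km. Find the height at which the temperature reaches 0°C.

Height above start = (8.69 − 0) / 7.9 = 1.1 km
Altitude = 1500 m + 1100 m = 2600 m

2600 m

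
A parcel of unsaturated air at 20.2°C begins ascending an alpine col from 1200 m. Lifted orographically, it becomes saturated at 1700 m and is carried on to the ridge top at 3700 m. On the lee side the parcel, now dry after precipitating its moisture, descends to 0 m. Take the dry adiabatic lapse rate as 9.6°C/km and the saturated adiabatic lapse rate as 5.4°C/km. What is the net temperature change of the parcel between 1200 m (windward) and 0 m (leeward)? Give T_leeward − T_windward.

1200 → 1700 m (dry, 9.6°C/km): ΔT = -9.6 × 0.5 = -4.8°C → T = 15.4°C
1700 → 3700 m (saturated, 5.4°C/km): ΔT = -5.4 × 2 = -10.8°C → T = 4.6°C
3700 → 0 m (dry descent, 9.6°C/km): ΔT = +9.6 × 3.7 = +35.52°C → T = 40.12°C
Net change vs windward start: 40.12 − 20.2 = +19.92°C

+19.92°C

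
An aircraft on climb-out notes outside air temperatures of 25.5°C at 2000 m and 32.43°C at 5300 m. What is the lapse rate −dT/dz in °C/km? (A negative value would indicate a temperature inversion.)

Γ = −ΔT/Δz = (25.5 − 32.43) / (5300 − 2000) m
  = -6.93°C / 3.3 km = -2.1°C/km

-2.1°C/km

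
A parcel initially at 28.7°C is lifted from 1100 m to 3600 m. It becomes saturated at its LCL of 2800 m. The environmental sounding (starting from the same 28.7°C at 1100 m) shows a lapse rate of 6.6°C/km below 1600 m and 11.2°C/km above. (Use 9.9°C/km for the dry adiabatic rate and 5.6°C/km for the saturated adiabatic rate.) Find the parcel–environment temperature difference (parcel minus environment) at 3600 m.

+4.39°C (parcel warmer than environment)

Parcel:
  Dry to 2800 m: -9.9 × 1.7 km = -16.83°C, so T = 11.87°C.
  Saturated to 3600 m: -5.6 × 0.8 km = -4.48°C, so T = 7.39°C.
Environment:
  Environment, lower layer to 1600 m: -6.6 × 0.5 km = -3.3°C, so T = 25.4°C.
  Environment, upper layer to 3600 m: -11.2 × 2 km = -22.4°C, so T = 3°C.
T_parcel − T_env = 7.39 − 3 = +4.39°C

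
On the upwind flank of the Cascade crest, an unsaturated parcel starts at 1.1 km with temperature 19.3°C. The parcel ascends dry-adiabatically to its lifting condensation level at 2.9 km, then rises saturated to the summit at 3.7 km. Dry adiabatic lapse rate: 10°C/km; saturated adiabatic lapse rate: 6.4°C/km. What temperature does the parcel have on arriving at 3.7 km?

1100–2900 m, dry: Δz = 1.8 km ⇒ ΔT = -18°C; T = 1.3°C
2900–3700 m, saturated: Δz = 0.8 km ⇒ ΔT = -5.12°C; T = -3.82°C

-3.82°C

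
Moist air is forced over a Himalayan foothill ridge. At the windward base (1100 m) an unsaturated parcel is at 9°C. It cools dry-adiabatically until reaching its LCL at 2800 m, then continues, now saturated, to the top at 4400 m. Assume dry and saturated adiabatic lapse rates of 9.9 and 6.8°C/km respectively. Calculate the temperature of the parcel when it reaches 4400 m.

-18.71°C

1100–2800 m, dry: Δz = 1.7 km ⇒ ΔT = -16.83°C; T = -7.83°C
2800–4400 m, saturated: Δz = 1.6 km ⇒ ΔT = -10.88°C; T = -18.71°C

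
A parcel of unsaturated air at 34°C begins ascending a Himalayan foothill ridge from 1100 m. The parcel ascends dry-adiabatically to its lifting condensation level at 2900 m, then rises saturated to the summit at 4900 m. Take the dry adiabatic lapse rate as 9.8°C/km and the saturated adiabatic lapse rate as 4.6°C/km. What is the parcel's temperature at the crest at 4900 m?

Dry to 2900 m: -9.8 × 1.8 km = -17.64°C, so T = 16.36°C.
Saturated to 4900 m: -4.6 × 2 km = -9.2°C, so T = 7.16°C.

7.16°C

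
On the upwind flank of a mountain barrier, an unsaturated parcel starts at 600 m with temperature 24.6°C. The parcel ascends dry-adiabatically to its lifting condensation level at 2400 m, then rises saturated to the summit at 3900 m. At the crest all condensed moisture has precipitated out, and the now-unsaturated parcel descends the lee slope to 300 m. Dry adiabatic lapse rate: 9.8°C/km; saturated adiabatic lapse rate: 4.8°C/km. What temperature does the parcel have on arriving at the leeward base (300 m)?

600 → 2400 m (dry, 9.8°C/km): ΔT = -9.8 × 1.8 = -17.64°C → T = 6.96°C
2400 → 3900 m (saturated, 4.8°C/km): ΔT = -4.8 × 1.5 = -7.2°C → T = -0.24°C
3900 → 300 m (dry descent, 9.8°C/km): ΔT = +9.8 × 3.6 = +35.28°C → T = 35.04°C

35.04°C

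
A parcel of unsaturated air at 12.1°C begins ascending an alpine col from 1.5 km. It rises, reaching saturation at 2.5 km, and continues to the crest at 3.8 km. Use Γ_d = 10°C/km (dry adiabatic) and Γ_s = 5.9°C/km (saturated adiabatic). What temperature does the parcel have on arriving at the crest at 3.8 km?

Dry to 2500 m: -10 × 1 km = -10°C, so T = 2.1°C.
Saturated to 3800 m: -5.9 × 1.3 km = -7.67°C, so T = -5.57°C.

-5.57°C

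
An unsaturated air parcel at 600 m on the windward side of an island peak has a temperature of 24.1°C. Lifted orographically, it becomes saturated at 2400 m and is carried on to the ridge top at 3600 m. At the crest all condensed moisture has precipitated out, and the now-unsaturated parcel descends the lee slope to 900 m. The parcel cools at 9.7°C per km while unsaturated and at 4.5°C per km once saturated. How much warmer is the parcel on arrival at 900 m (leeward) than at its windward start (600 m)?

From 600 m to 2400 m (dry): cools by 9.7 × 1.8 = 17.46°C, giving 6.64°C.
From 2400 m to 3600 m (saturated): cools by 4.5 × 1.2 = 5.4°C, giving 1.24°C.
From 3600 m to 900 m (dry descent): warms by 9.7 × 2.7 = 26.19°C, giving 27.43°C.
Net change vs windward start: 27.43 − 24.1 = +3.33°C

+3.33°C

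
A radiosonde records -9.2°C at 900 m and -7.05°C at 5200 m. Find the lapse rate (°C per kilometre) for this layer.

-0.5°C/km

Γ = −ΔT/Δz = (-9.2 − (-7.05)) / (5200 − 900) m
  = -2.15°C / 4.3 km = -0.5°C/km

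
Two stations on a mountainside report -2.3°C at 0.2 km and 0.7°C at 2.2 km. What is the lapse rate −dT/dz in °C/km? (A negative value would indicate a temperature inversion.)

Γ = −ΔT/Δz = (-2.3 − 0.7) / (2200 − 200) m
  = -3°C / 2 km = -1.5°C/km

-1.5°C/km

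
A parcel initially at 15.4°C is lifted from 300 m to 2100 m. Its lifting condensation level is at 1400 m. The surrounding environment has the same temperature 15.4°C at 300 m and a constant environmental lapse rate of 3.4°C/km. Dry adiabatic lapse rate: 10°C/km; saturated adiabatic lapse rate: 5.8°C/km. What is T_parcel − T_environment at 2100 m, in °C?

-8.94°C (parcel cooler than environment)

Parcel:
  300–1400 m, dry: Δz = 1.1 km ⇒ ΔT = -11°C; T = 4.4°C
  1400–2100 m, saturated: Δz = 0.7 km ⇒ ΔT = -4.06°C; T = 0.34°C
Environment:
  300–2100 m, environment: Δz = 1.8 km ⇒ ΔT = -6.12°C; T = 9.28°C
T_parcel − T_env = 0.34 − 9.28 = -8.94°C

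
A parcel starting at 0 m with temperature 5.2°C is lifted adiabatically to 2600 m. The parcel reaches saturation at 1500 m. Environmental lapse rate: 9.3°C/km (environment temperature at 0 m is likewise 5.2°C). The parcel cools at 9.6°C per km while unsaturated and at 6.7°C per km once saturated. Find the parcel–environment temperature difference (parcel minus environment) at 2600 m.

+2.41°C (parcel warmer than environment)

Parcel:
  0 → 1500 m (dry, 9.6°C/km): ΔT = -9.6 × 1.5 = -14.4°C → T = -9.2°C
  1500 → 2600 m (saturated, 6.7°C/km): ΔT = -6.7 × 1.1 = -7.37°C → T = -16.57°C
Environment:
  0 → 2600 m (environment, 9.3°C/km): ΔT = -9.3 × 2.6 = -24.18°C → T = -18.98°C
T_parcel − T_env = -16.57 − (-18.98) = +2.41°C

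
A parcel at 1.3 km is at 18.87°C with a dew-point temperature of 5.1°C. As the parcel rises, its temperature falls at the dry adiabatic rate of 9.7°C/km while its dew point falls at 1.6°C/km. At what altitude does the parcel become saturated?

3 km

T and T_d converge at 9.7 − 1.6 = 8.1°C per km
Height above start = (18.87 − 5.1) / 8.1 = 1.7 km
LCL altitude = 1300 m + 1700 m = 3000 m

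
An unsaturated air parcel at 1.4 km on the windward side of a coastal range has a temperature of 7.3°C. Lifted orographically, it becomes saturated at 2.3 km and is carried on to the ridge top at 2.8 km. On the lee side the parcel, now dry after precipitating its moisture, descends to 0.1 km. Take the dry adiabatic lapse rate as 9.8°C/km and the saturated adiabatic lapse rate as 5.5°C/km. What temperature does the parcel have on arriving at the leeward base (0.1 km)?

22.19°C

From 1400 m to 2300 m (dry): cools by 9.8 × 0.9 = 8.82°C, giving -1.52°C.
From 2300 m to 2800 m (saturated): cools by 5.5 × 0.5 = 2.75°C, giving -4.27°C.
From 2800 m to 100 m (dry descent): warms by 9.8 × 2.7 = 26.46°C, giving 22.19°C.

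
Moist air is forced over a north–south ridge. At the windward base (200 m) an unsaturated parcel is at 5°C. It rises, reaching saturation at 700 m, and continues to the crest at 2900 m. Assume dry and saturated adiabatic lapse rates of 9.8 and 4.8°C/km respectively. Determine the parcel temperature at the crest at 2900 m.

From 200 m to 700 m (dry): cools by 9.8 × 0.5 = 4.9°C, giving 0.1°C.
From 700 m to 2900 m (saturated): cools by 4.8 × 2.2 = 10.56°C, giving -10.46°C.

-10.46°C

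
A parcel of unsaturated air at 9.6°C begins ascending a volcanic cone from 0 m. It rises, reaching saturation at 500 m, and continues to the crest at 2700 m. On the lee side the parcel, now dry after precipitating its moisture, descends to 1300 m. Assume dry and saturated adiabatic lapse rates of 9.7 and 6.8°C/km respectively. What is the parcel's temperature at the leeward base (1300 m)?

3.37°C

0–500 m, dry: Δz = 0.5 km ⇒ ΔT = -4.85°C; T = 4.75°C
500–2700 m, saturated: Δz = 2.2 km ⇒ ΔT = -14.96°C; T = -10.21°C
2700–1300 m, dry descent: Δz = 1.4 km ⇒ ΔT = +13.58°C; T = 3.37°C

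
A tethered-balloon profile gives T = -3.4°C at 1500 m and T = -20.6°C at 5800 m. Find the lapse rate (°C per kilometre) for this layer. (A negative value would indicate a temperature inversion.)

4°C/km

Γ = −ΔT/Δz = (-3.4 − (-20.6)) / (5800 − 1500) m
  = 17.2°C / 4.3 km = 4°C/km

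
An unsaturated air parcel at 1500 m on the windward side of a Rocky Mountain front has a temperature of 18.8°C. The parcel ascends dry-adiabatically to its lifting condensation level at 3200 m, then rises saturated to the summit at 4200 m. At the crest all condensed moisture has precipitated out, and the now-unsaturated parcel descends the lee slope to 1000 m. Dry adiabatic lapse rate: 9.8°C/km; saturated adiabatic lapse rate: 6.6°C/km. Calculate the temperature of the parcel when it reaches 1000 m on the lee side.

1500–3200 m, dry: Δz = 1.7 km ⇒ ΔT = -16.66°C; T = 2.14°C
3200–4200 m, saturated: Δz = 1 km ⇒ ΔT = -6.6°C; T = -4.46°C
4200–1000 m, dry descent: Δz = 3.2 km ⇒ ΔT = +31.36°C; T = 26.9°C

26.9°C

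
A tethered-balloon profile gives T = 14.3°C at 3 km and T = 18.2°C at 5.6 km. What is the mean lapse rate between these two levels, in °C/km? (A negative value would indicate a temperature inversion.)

Γ = −ΔT/Δz = (14.3 − 18.2) / (5600 − 3000) m
  = -3.9°C / 2.6 km = -1.5°C/km

-1.5°C/km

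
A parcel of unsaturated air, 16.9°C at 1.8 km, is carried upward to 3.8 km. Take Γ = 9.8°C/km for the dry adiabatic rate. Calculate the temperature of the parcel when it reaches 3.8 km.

-2.7°C

1800 → 3800 m (dry adiabatic, 9.8°C/km): ΔT = -9.8 × 2 = -19.6°C → T = -2.7°C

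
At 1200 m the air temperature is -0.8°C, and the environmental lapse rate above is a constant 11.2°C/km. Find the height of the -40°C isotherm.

4700 m

Height above start = (-0.8 − (-40)) / 11.2 = 3.5 km
Altitude = 1200 m + 3500 m = 4700 m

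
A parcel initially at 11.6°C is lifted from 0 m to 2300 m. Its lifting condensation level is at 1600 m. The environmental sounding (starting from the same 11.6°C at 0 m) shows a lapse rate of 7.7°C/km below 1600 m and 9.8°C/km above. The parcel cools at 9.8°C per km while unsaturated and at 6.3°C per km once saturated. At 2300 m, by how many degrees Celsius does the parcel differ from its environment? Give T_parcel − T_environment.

-0.91°C (parcel cooler than environment)

Parcel:
  0–1600 m, dry: Δz = 1.6 km ⇒ ΔT = -15.68°C; T = -4.08°C
  1600–2300 m, saturated: Δz = 0.7 km ⇒ ΔT = -4.41°C; T = -8.49°C
Environment:
  0–1600 m, environment, lower layer: Δz = 1.6 km ⇒ ΔT = -12.32°C; T = -0.72°C
  1600–2300 m, environment, upper layer: Δz = 0.7 km ⇒ ΔT = -6.86°C; T = -7.58°C
T_parcel − T_env = -8.49 − (-7.58) = -0.91°C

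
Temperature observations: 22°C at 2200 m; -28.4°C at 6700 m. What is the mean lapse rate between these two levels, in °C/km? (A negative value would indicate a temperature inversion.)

11.2°C/km

Γ = −ΔT/Δz = (22 − (-28.4)) / (6700 − 2200) m
  = 50.4°C / 4.5 km = 11.2°C/km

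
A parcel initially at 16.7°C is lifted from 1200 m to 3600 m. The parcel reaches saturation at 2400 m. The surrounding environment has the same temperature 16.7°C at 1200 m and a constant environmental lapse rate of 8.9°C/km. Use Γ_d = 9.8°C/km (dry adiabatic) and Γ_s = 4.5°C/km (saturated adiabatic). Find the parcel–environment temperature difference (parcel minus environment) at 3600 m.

+4.2°C (parcel warmer than environment)

Parcel:
  Dry to 2400 m: -9.8 × 1.2 km = -11.76°C, so T = 4.94°C.
  Saturated to 3600 m: -4.5 × 1.2 km = -5.4°C, so T = -0.46°C.
Environment:
  Environment to 3600 m: -8.9 × 2.4 km = -21.36°C, so T = -4.66°C.
T_parcel − T_env = -0.46 − (-4.66) = +4.2°C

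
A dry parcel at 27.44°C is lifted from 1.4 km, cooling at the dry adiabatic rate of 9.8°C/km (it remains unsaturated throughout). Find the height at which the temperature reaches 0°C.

4.2 km

Height above start = (27.44 − 0) / 9.8 = 2.8 km
Altitude = 1400 m + 2800 m = 4200 m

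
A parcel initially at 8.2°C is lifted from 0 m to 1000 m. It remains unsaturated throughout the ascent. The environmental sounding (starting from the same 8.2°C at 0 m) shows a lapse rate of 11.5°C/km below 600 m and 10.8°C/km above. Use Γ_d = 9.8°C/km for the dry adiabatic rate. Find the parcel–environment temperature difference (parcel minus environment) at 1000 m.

Parcel:
  0 → 1000 m (dry, 9.8°C/km): ΔT = -9.8 × 1 = -9.8°C → T = -1.6°C
Environment:
  0 → 600 m (environment, lower layer, 11.5°C/km): ΔT = -11.5 × 0.6 = -6.9°C → T = 1.3°C
  600 → 1000 m (environment, upper layer, 10.8°C/km): ΔT = -10.8 × 0.4 = -4.32°C → T = -3.02°C
T_parcel − T_env = -1.6 − (-3.02) = +1.42°C

+1.42°C (parcel warmer than environment)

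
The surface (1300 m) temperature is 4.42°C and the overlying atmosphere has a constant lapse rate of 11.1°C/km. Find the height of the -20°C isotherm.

3500 m

Height above start = (4.42 − (-20)) / 11.1 = 2.2 km
Altitude = 1300 m + 2200 m = 3500 m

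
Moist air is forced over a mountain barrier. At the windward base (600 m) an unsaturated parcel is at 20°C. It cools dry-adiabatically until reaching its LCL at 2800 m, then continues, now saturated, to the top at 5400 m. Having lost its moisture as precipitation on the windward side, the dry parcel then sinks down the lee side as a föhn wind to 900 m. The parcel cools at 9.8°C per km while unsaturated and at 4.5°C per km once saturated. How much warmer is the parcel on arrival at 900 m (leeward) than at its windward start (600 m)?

+10.84°C

600–2800 m, dry: Δz = 2.2 km ⇒ ΔT = -21.56°C; T = -1.56°C
2800–5400 m, saturated: Δz = 2.6 km ⇒ ΔT = -11.7°C; T = -13.26°C
5400–900 m, dry descent: Δz = 4.5 km ⇒ ΔT = +44.1°C; T = 30.84°C
Net change vs windward start: 30.84 − 20 = +10.84°C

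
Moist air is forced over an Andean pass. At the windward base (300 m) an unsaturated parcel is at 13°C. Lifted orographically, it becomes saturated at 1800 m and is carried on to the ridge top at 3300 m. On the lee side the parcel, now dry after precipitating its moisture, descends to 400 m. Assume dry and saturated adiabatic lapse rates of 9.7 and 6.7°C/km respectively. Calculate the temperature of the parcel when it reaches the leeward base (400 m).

16.53°C

From 300 m to 1800 m (dry): cools by 9.7 × 1.5 = 14.55°C, giving -1.55°C.
From 1800 m to 3300 m (saturated): cools by 6.7 × 1.5 = 10.05°C, giving -11.6°C.
From 3300 m to 400 m (dry descent): warms by 9.7 × 2.9 = 28.13°C, giving 16.53°C.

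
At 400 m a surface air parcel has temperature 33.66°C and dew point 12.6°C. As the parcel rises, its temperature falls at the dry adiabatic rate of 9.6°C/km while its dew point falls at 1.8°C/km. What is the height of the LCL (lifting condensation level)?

T and T_d converge at 9.6 − 1.8 = 7.8°C per km
Height above start = (33.66 − 12.6) / 7.8 = 2.7 km
LCL altitude = 400 m + 2700 m = 3100 m

3100 m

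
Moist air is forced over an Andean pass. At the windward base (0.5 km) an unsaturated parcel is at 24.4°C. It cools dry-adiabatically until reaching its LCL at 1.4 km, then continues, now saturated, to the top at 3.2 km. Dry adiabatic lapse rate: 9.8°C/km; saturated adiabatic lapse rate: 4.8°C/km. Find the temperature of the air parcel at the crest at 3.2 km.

500 → 1400 m (dry, 9.8°C/km): ΔT = -9.8 × 0.9 = -8.82°C → T = 15.58°C
1400 → 3200 m (saturated, 4.8°C/km): ΔT = -4.8 × 1.8 = -8.64°C → T = 6.94°C

6.94°C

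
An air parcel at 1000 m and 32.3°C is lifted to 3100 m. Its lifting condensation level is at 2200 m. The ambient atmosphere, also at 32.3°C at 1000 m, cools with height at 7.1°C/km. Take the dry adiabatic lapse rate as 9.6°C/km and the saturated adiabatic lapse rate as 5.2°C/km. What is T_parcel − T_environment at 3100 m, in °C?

Parcel:
  1000–2200 m, dry: Δz = 1.2 km ⇒ ΔT = -11.52°C; T = 20.78°C
  2200–3100 m, saturated: Δz = 0.9 km ⇒ ΔT = -4.68°C; T = 16.1°C
Environment:
  1000–3100 m, environment: Δz = 2.1 km ⇒ ΔT = -14.91°C; T = 17.39°C
T_parcel − T_env = 16.1 − 17.39 = -1.29°C

-1.29°C (parcel cooler than environment)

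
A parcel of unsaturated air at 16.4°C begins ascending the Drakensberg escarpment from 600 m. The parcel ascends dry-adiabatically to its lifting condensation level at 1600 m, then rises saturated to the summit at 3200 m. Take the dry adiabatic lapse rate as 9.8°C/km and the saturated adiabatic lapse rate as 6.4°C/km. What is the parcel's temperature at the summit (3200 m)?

From 600 m to 1600 m (dry): cools by 9.8 × 1 = 9.8°C, giving 6.6°C.
From 1600 m to 3200 m (saturated): cools by 6.4 × 1.6 = 10.24°C, giving -3.64°C.

-3.64°C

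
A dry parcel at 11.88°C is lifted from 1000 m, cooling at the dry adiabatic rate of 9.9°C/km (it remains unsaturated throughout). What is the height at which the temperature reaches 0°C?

2200 m

Height above start = (11.88 − 0) / 9.9 = 1.2 km
Altitude = 1000 m + 1200 m = 2200 m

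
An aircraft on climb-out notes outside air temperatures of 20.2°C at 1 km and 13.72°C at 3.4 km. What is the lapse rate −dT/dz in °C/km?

2.7°C/km

Γ = −ΔT/Δz = (20.2 − 13.72) / (3400 − 1000) m
  = 6.48°C / 2.4 km = 2.7°C/km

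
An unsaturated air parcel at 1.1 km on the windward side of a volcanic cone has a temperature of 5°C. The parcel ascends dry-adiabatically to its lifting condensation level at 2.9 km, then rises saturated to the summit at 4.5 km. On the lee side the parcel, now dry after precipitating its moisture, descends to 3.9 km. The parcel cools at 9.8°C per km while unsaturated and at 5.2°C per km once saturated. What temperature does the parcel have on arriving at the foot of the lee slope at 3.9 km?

-15.08°C

Dry to 2900 m: -9.8 × 1.8 km = -17.64°C, so T = -12.64°C.
Saturated to 4500 m: -5.2 × 1.6 km = -8.32°C, so T = -20.96°C.
Dry descent to 3900 m: +9.8 × 0.6 km = +5.88°C, so T = -15.08°C.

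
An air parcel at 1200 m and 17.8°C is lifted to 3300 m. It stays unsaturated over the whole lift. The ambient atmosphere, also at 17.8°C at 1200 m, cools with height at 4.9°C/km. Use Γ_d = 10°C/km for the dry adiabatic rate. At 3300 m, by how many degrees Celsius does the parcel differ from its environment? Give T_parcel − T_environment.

Parcel:
  1200–3300 m, dry: Δz = 2.1 km ⇒ ΔT = -21°C; T = -3.2°C
Environment:
  1200–3300 m, environment: Δz = 2.1 km ⇒ ΔT = -10.29°C; T = 7.51°C
T_parcel − T_env = -3.2 − 7.51 = -10.71°C

-10.71°C (parcel cooler than environment)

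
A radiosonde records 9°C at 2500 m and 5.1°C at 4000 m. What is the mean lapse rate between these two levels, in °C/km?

2.6°C/km

Γ = −ΔT/Δz = (9 − 5.1) / (4000 − 2500) m
  = 3.9°C / 1.5 km = 2.6°C/km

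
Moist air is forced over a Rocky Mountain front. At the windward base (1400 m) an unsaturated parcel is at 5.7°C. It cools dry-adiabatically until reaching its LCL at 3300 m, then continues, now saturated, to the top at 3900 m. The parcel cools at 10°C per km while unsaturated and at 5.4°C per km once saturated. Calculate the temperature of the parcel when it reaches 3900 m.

-16.54°C

1400 → 3300 m (dry, 10°C/km): ΔT = -10 × 1.9 = -19°C → T = -13.3°C
3300 → 3900 m (saturated, 5.4°C/km): ΔT = -5.4 × 0.6 = -3.24°C → T = -16.54°C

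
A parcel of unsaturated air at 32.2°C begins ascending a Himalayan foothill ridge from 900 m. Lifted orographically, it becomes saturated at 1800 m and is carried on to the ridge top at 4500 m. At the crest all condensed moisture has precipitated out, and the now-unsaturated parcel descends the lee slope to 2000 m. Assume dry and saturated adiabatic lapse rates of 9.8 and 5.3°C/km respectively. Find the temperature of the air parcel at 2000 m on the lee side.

33.57°C

Dry to 1800 m: -9.8 × 0.9 km = -8.82°C, so T = 23.38°C.
Saturated to 4500 m: -5.3 × 2.7 km = -14.31°C, so T = 9.07°C.
Dry descent to 2000 m: +9.8 × 2.5 km = +24.5°C, so T = 33.57°C.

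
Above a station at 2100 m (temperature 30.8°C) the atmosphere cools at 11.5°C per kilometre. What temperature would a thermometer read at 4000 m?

8.95°C

Environmental to 4000 m: -11.5 × 1.9 km = -21.85°C, so T = 8.95°C.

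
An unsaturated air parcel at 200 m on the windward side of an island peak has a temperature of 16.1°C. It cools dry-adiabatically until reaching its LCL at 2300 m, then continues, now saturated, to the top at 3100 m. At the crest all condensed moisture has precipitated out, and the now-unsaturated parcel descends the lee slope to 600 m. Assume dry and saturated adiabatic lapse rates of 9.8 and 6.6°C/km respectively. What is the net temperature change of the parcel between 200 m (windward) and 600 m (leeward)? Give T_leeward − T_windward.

-1.36°C

Dry to 2300 m: -9.8 × 2.1 km = -20.58°C, so T = -4.48°C.
Saturated to 3100 m: -6.6 × 0.8 km = -5.28°C, so T = -9.76°C.
Dry descent to 600 m: +9.8 × 2.5 km = +24.5°C, so T = 14.74°C.
Net change vs windward start: 14.74 − 16.1 = -1.36°C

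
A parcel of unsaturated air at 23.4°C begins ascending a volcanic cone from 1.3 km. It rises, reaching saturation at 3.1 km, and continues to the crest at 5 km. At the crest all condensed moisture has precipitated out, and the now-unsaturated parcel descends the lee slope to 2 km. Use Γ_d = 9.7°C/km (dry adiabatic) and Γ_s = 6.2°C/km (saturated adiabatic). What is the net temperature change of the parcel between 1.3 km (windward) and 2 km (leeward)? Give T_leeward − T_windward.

-0.14°C

From 1300 m to 3100 m (dry): cools by 9.7 × 1.8 = 17.46°C, giving 5.94°C.
From 3100 m to 5000 m (saturated): cools by 6.2 × 1.9 = 11.78°C, giving -5.84°C.
From 5000 m to 2000 m (dry descent): warms by 9.7 × 3 = 29.1°C, giving 23.26°C.
Net change vs windward start: 23.26 − 23.4 = -0.14°C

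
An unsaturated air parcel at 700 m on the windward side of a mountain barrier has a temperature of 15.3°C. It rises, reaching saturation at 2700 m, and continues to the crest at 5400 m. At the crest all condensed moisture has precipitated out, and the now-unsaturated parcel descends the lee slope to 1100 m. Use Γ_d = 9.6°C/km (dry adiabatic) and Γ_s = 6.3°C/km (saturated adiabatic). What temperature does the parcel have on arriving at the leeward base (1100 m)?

Dry to 2700 m: -9.6 × 2 km = -19.2°C, so T = -3.9°C.
Saturated to 5400 m: -6.3 × 2.7 km = -17.01°C, so T = -20.91°C.
Dry descent to 1100 m: +9.6 × 4.3 km = +41.28°C, so T = 20.37°C.

20.37°C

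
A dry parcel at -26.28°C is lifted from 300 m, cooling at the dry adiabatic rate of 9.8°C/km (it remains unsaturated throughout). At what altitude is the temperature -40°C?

1700 m

Height above start = (-26.28 − (-40)) / 9.8 = 1.4 km
Altitude = 300 m + 1400 m = 1700 m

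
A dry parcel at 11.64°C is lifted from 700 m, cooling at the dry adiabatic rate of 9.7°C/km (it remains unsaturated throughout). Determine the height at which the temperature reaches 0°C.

1900 m

Height above start = (11.64 − 0) / 9.7 = 1.2 km
Altitude = 700 m + 1200 m = 1900 m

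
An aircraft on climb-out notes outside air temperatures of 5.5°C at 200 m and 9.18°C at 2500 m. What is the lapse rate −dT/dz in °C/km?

Γ = −ΔT/Δz = (5.5 − 9.18) / (2500 − 200) m
  = -3.68°C / 2.3 km = -1.6°C/km

-1.6°C/km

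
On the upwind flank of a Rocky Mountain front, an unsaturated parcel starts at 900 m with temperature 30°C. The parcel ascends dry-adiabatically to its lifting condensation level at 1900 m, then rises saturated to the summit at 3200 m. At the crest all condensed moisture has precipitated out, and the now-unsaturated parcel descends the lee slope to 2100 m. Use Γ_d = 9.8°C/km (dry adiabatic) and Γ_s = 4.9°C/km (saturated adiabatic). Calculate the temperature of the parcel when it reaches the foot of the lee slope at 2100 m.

From 900 m to 1900 m (dry): cools by 9.8 × 1 = 9.8°C, giving 20.2°C.
From 1900 m to 3200 m (saturated): cools by 4.9 × 1.3 = 6.37°C, giving 13.83°C.
From 3200 m to 2100 m (dry descent): warms by 9.8 × 1.1 = 10.78°C, giving 24.61°C.

24.61°C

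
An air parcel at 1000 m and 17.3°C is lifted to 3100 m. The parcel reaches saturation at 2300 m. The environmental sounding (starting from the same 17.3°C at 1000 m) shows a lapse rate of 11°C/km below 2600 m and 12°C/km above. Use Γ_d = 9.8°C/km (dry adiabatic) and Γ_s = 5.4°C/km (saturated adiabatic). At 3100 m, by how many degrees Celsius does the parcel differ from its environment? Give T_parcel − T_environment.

+6.54°C (parcel warmer than environment)

Parcel:
  Dry to 2300 m: -9.8 × 1.3 km = -12.74°C, so T = 4.56°C.
  Saturated to 3100 m: -5.4 × 0.8 km = -4.32°C, so T = 0.24°C.
Environment:
  Environment, lower layer to 2600 m: -11 × 1.6 km = -17.6°C, so T = -0.3°C.
  Environment, upper layer to 3100 m: -12 × 0.5 km = -6°C, so T = -6.3°C.
T_parcel − T_env = 0.24 − (-6.3) = +6.54°C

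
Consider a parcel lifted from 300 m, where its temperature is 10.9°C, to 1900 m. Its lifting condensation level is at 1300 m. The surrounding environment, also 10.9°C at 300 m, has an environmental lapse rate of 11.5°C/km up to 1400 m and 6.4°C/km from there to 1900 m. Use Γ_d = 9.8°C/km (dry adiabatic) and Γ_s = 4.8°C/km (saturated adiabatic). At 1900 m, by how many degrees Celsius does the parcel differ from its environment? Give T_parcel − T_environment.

Parcel:
  300 → 1300 m (dry, 9.8°C/km): ΔT = -9.8 × 1 = -9.8°C → T = 1.1°C
  1300 → 1900 m (saturated, 4.8°C/km): ΔT = -4.8 × 0.6 = -2.88°C → T = -1.78°C
Environment:
  300 → 1400 m (environment, lower layer, 11.5°C/km): ΔT = -11.5 × 1.1 = -12.65°C → T = -1.75°C
  1400 → 1900 m (environment, upper layer, 6.4°C/km): ΔT = -6.4 × 0.5 = -3.2°C → T = -4.95°C
T_parcel − T_env = -1.78 − (-4.95) = +3.17°C

+3.17°C (parcel warmer than environment)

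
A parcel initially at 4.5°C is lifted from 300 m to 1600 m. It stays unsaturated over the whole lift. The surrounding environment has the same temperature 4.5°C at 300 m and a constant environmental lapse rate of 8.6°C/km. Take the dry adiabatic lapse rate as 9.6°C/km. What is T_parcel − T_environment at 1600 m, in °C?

Parcel:
  300 → 1600 m (dry, 9.6°C/km): ΔT = -9.6 × 1.3 = -12.48°C → T = -7.98°C
Environment:
  300 → 1600 m (environment, 8.6°C/km): ΔT = -8.6 × 1.3 = -11.18°C → T = -6.68°C
T_parcel − T_env = -7.98 − (-6.68) = -1.3°C

-1.3°C (parcel cooler than environment)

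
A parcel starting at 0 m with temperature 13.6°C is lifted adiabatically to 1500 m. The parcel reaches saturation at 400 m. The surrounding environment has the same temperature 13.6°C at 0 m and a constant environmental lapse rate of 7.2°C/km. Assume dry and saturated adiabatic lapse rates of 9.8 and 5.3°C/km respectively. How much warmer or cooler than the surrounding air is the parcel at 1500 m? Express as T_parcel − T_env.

Parcel:
  0–400 m, dry: Δz = 0.4 km ⇒ ΔT = -3.92°C; T = 9.68°C
  400–1500 m, saturated: Δz = 1.1 km ⇒ ΔT = -5.83°C; T = 3.85°C
Environment:
  0–1500 m, environment: Δz = 1.5 km ⇒ ΔT = -10.8°C; T = 2.8°C
T_parcel − T_env = 3.85 − 2.8 = +1.05°C

+1.05°C (parcel warmer than environment)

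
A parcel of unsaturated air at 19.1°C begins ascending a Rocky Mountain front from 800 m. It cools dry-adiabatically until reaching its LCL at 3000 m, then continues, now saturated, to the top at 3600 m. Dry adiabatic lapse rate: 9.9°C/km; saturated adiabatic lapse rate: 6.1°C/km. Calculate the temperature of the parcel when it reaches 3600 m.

-6.34°C

800 → 3000 m (dry, 9.9°C/km): ΔT = -9.9 × 2.2 = -21.78°C → T = -2.68°C
3000 → 3600 m (saturated, 6.1°C/km): ΔT = -6.1 × 0.6 = -3.66°C → T = -6.34°C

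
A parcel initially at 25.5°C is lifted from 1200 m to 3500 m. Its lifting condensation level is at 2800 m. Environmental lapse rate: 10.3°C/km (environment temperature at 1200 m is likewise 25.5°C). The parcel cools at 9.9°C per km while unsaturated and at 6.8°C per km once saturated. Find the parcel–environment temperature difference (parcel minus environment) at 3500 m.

+3.09°C (parcel warmer than environment)

Parcel:
  1200–2800 m, dry: Δz = 1.6 km ⇒ ΔT = -15.84°C; T = 9.66°C
  2800–3500 m, saturated: Δz = 0.7 km ⇒ ΔT = -4.76°C; T = 4.9°C
Environment:
  1200–3500 m, environment: Δz = 2.3 km ⇒ ΔT = -23.69°C; T = 1.81°C
T_parcel − T_env = 4.9 − 1.81 = +3.09°C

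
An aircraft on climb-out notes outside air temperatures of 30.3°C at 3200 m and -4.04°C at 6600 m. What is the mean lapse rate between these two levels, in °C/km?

10.1°C/km

Γ = −ΔT/Δz = (30.3 − (-4.04)) / (6600 − 3200) m
  = 34.34°C / 3.4 km = 10.1°C/km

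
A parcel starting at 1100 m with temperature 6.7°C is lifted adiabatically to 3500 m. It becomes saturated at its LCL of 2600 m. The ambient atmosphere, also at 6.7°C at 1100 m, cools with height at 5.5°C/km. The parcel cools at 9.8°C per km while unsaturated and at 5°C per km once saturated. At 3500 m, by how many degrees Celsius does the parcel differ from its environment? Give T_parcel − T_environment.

-6°C (parcel cooler than environment)

Parcel:
  From 1100 m to 2600 m (dry): cools by 9.8 × 1.5 = 14.7°C, giving -8°C.
  From 2600 m to 3500 m (saturated): cools by 5 × 0.9 = 4.5°C, giving -12.5°C.
Environment:
  From 1100 m to 3500 m (environment): cools by 5.5 × 2.4 = 13.2°C, giving -6.5°C.
T_parcel − T_env = -12.5 − (-6.5) = -6°C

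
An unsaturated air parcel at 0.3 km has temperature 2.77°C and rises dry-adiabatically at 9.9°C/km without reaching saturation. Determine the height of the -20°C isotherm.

Height above start = (2.77 − (-20)) / 9.9 = 2.3 km
Altitude = 300 m + 2300 m = 2600 m

2.6 km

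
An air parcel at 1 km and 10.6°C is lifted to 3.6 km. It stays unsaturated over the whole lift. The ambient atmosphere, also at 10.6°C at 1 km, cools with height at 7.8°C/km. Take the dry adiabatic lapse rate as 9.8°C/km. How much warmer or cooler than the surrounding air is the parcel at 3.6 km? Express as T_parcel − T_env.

Parcel:
  1000–3600 m, dry: Δz = 2.6 km ⇒ ΔT = -25.48°C; T = -14.88°C
Environment:
  1000–3600 m, environment: Δz = 2.6 km ⇒ ΔT = -20.28°C; T = -9.68°C
T_parcel − T_env = -14.88 − (-9.68) = -5.2°C

-5.2°C (parcel cooler than environment)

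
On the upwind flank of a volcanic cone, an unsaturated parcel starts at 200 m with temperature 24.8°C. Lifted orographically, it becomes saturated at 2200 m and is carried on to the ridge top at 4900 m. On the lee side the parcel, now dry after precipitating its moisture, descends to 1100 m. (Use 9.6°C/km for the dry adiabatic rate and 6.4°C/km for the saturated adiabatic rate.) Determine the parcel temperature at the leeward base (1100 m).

200–2200 m, dry: Δz = 2 km ⇒ ΔT = -19.2°C; T = 5.6°C
2200–4900 m, saturated: Δz = 2.7 km ⇒ ΔT = -17.28°C; T = -11.68°C
4900–1100 m, dry descent: Δz = 3.8 km ⇒ ΔT = +36.48°C; T = 24.8°C

24.8°C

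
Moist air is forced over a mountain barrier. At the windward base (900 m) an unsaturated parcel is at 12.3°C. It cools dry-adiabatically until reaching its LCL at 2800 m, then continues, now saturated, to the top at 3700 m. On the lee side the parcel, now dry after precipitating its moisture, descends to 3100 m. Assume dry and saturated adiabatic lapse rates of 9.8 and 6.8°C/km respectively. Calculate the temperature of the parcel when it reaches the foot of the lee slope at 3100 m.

-6.56°C

From 900 m to 2800 m (dry): cools by 9.8 × 1.9 = 18.62°C, giving -6.32°C.
From 2800 m to 3700 m (saturated): cools by 6.8 × 0.9 = 6.12°C, giving -12.44°C.
From 3700 m to 3100 m (dry descent): warms by 9.8 × 0.6 = 5.88°C, giving -6.56°C.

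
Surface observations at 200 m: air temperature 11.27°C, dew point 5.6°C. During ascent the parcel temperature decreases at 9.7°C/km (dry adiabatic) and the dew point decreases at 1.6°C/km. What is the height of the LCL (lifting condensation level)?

T and T_d converge at 9.7 − 1.6 = 8.1°C per km
Height above start = (11.27 − 5.6) / 8.1 = 0.7 km
LCL altitude = 200 m + 700 m = 900 m

900 m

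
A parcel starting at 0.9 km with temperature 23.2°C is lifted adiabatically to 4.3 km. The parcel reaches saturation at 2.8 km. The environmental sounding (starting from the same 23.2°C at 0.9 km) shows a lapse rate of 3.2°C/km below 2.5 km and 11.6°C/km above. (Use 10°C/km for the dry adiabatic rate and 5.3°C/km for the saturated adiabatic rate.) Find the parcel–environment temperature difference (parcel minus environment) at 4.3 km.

Parcel:
  900–2800 m, dry: Δz = 1.9 km ⇒ ΔT = -19°C; T = 4.2°C
  2800–4300 m, saturated: Δz = 1.5 km ⇒ ΔT = -7.95°C; T = -3.75°C
Environment:
  900–2500 m, environment, lower layer: Δz = 1.6 km ⇒ ΔT = -5.12°C; T = 18.08°C
  2500–4300 m, environment, upper layer: Δz = 1.8 km ⇒ ΔT = -20.88°C; T = -2.8°C
T_parcel − T_env = -3.75 − (-2.8) = -0.95°C

-0.95°C (parcel cooler than environment)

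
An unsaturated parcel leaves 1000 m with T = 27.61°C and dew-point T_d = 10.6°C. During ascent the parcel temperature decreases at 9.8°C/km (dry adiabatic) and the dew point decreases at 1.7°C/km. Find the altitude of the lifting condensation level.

3100 m

T and T_d converge at 9.8 − 1.7 = 8.1°C per km
Height above start = (27.61 − 10.6) / 8.1 = 2.1 km
LCL altitude = 1000 m + 2100 m = 3100 m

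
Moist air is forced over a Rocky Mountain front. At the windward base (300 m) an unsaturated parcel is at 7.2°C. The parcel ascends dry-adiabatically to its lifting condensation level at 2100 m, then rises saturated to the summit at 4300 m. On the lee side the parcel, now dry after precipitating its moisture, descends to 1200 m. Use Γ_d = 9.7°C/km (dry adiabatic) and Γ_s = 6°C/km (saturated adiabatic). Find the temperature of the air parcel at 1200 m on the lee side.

6.61°C

300–2100 m, dry: Δz = 1.8 km ⇒ ΔT = -17.46°C; T = -10.26°C
2100–4300 m, saturated: Δz = 2.2 km ⇒ ΔT = -13.2°C; T = -23.46°C
4300–1200 m, dry descent: Δz = 3.1 km ⇒ ΔT = +30.07°C; T = 6.61°C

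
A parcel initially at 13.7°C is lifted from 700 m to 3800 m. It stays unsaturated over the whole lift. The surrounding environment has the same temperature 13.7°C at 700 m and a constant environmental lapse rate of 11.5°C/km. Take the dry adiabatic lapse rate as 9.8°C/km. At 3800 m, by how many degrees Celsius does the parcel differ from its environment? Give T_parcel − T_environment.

Parcel:
  Dry to 3800 m: -9.8 × 3.1 km = -30.38°C, so T = -16.68°C.
Environment:
  Environment to 3800 m: -11.5 × 3.1 km = -35.65°C, so T = -21.95°C.
T_parcel − T_env = -16.68 − (-21.95) = +5.27°C

+5.27°C (parcel warmer than environment)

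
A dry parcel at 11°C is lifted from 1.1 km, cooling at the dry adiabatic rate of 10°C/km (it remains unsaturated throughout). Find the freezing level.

2.2 km

Height above start = (11 − 0) / 10 = 1.1 km
Altitude = 1100 m + 1100 m = 2200 m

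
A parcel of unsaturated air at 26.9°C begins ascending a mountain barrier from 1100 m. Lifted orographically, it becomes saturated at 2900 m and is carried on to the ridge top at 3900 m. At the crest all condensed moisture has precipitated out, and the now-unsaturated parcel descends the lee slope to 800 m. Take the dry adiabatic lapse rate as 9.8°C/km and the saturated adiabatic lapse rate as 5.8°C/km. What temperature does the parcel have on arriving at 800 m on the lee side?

1100–2900 m, dry: Δz = 1.8 km ⇒ ΔT = -17.64°C; T = 9.26°C
2900–3900 m, saturated: Δz = 1 km ⇒ ΔT = -5.8°C; T = 3.46°C
3900–800 m, dry descent: Δz = 3.1 km ⇒ ΔT = +30.38°C; T = 33.84°C

33.84°C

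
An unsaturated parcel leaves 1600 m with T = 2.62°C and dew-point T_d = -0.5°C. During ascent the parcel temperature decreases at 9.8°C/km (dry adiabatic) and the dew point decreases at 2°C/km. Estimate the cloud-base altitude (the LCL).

2000 m

T and T_d converge at 9.8 − 2 = 7.8°C per km
Height above start = (2.62 − (-0.5)) / 7.8 = 0.4 km
LCL altitude = 1600 m + 400 m = 2000 m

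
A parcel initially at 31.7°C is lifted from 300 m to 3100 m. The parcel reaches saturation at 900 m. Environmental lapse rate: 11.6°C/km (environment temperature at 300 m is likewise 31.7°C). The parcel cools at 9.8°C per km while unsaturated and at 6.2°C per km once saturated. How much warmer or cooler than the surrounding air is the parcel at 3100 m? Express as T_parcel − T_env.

Parcel:
  300 → 900 m (dry, 9.8°C/km): ΔT = -9.8 × 0.6 = -5.88°C → T = 25.82°C
  900 → 3100 m (saturated, 6.2°C/km): ΔT = -6.2 × 2.2 = -13.64°C → T = 12.18°C
Environment:
  300 → 3100 m (environment, 11.6°C/km): ΔT = -11.6 × 2.8 = -32.48°C → T = -0.78°C
T_parcel − T_env = 12.18 − (-0.78) = +12.96°C

+12.96°C (parcel warmer than environment)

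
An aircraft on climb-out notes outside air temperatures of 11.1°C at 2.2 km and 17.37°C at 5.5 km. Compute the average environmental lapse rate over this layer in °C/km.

-1.9°C/km

Γ = −ΔT/Δz = (11.1 − 17.37) / (5500 − 2200) m
  = -6.27°C / 3.3 km = -1.9°C/km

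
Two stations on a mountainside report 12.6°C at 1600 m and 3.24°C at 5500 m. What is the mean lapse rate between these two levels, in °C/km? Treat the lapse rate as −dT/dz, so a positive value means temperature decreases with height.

Γ = −ΔT/Δz = (12.6 − 3.24) / (5500 − 1600) m
  = 9.36°C / 3.9 km = 2.4°C/km

2.4°C/km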